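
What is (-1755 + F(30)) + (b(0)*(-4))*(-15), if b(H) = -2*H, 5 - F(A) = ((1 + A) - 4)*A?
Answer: -2560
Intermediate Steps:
F(A) = 5 - A*(-3 + A) (F(A) = 5 - ((1 + A) - 4)*A = 5 - (-3 + A)*A = 5 - A*(-3 + A))
(-1755 + F(30)) + (b(0)*(-4))*(-15) = (-1755 + (5 - 1*30**2 + 3*30)) + (-2*0*(-4))*(-15) = (-1755 + (5 - 1*900 + 90)) + (0*(-4))*(-15) = (-1755 + (5 - 900 + 90)) + 0*(-15) = (-1755 - 805) + 0 = -2560 + 0 = -2560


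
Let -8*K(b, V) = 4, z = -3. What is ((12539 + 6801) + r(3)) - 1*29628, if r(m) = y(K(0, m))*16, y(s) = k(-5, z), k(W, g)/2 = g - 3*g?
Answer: -10096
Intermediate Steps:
k(W, g) = -4*g (k(W, g) = 2*(g - 3*g) = 2*(-2*g) = -4*g)
K(b, V) = -1/2 (K(b, V) = -1/8*4 = -1/2)
y(s) = 12 (y(s) = -4*(-3) = 12)
r(m) = 192 (r(m) = 12*16 = 192)
((12539 + 6801) + r(3)) - 1*29628 = ((12539 + 6801) + 192) - 1*29628 = (19340 + 192) - 29628 = 19532 - 29628 = -10096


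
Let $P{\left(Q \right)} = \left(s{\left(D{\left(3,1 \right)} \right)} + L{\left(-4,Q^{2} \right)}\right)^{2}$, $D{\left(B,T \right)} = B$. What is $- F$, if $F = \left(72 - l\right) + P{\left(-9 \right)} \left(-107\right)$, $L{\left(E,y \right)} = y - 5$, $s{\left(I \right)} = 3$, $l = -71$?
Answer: $667644$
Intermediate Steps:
$L{\left(E,y \right)} = -5 + y$
$P{\left(Q \right)} = \left(-2 + Q^{2}\right)^{2}$ ($P{\left(Q \right)} = \left(3 + \left(-5 + Q^{2}\right)\right)^{2} = \left(-2 + Q^{2}\right)^{2}$)
$F = -667644$ ($F = \left(72 - -71\right) + \left(-2 + \left(-9\right)^{2}\right)^{2} \left(-107\right) = \left(72 + 71\right) + \left(-2 + 81\right)^{2} \left(-107\right) = 143 + 79^{2} \left(-107\right) = 143 + 6241 \left(-107\right) = 143 - 667787 = -667644$)
$- F = \left(-1\right) \left(-667644\right) = 667644$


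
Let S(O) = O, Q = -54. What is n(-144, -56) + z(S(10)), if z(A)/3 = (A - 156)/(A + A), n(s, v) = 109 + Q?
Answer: 331/10 ≈ 33.100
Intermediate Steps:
n(s, v) = 55 (n(s, v) = 109 - 54 = 55)
z(A) = 3*(-156 + A)/(2*A) (z(A) = 3*((A - 156)/(A + A)) = 3*((-156 + A)/((2*A))) = 3*((-156 + A)*(1/(2*A))) = 3*((-156 + A)/(2*A)) = 3*(-156 + A)/(2*A))
n(-144, -56) + z(S(10)) = 55 + (3/2 - 234/10) = 55 + (3/2 - 234*⅒) = 55 + (3/2 - 117/5) = 55 - 219/10 = 331/10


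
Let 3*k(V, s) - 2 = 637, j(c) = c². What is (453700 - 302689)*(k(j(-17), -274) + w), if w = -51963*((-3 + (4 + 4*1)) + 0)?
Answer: -39202757622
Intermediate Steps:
k(V, s) = 213 (k(V, s) = ⅔ + (⅓)*637 = ⅔ + 637/3 = 213)
w = -259815 (w = -51963*((-3 + (4 + 4)) + 0) = -51963*((-3 + 8) + 0) = -51963*(5 + 0) = -51963*5 = -259815)
(453700 - 302689)*(k(j(-17), -274) + w) = (453700 - 302689)*(213 - 259815) = 151011*(-259602) = -39202757622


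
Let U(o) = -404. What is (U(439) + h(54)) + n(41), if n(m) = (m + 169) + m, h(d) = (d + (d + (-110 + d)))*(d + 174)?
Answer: 11703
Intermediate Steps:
h(d) = (-110 + 3*d)*(174 + d) (h(d) = (d + (-110 + 2*d))*(174 + d) = (-110 + 3*d)*(174 + d))
n(m) = 169 + 2*m (n(m) = (169 + m) + m = 169 + 2*m)
(U(439) + h(54)) + n(41) = (-404 + (-19140 + 3*54² + 412*54)) + (169 + 2*41) = (-404 + (-19140 + 3*2916 + 22248)) + (169 + 82) = (-404 + (-19140 + 8748 + 22248)) + 251 = (-404 + 11856) + 251 = 11452 + 251 = 11703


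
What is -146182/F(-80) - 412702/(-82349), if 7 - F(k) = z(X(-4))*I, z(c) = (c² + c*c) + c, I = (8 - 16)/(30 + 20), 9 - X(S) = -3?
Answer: -12015242908/4529195 ≈ -2652.8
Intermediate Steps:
X(S) = 12 (X(S) = 9 - 1*(-3) = 9 + 3 = 12)
I = -4/25 (I = -8/50 = -8*1/50 = -4/25 ≈ -0.16000)
z(c) = c + 2*c² (z(c) = (c² + c²) + c = 2*c² + c = c + 2*c²)
F(k) = 55 (F(k) = 7 - 12*(1 + 2*12)*(-4)/25 = 7 - 12*(1 + 24)*(-4)/25 = 7 - 12*25*(-4)/25 = 7 - 300*(-4)/25 = 7 - 1*(-48) = 7 + 48 = 55)
-146182/F(-80) - 412702/(-82349) = -146182/55 - 412702/(-82349) = -146182*1/55 - 412702*(-1/82349) = -146182/55 + 412702/82349 = -12015242908/4529195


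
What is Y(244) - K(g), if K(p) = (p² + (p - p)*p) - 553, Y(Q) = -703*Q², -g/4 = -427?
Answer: -44770519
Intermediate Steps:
g = 1708 (g = -4*(-427) = 1708)
K(p) = -553 + p² (K(p) = (p² + 0*p) - 553 = (p² + 0) - 553 = p² - 553 = -553 + p²)
Y(244) - K(g) = -703*244² - (-553 + 1708²) = -703*59536 - (-553 + 2917264) = -41853808 - 1*2916711 = -41853808 - 2916711 = -44770519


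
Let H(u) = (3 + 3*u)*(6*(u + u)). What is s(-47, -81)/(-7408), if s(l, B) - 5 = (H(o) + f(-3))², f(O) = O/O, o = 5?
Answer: -584283/3704 ≈ -157.74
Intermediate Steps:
H(u) = 12*u*(3 + 3*u) (H(u) = (3 + 3*u)*(6*(2*u)) = (3 + 3*u)*(12*u) = 12*u*(3 + 3*u))
f(O) = 1
s(l, B) = 1168566 (s(l, B) = 5 + (36*5*(1 + 5) + 1)² = 5 + (36*5*6 + 1)² = 5 + (1080 + 1)² = 5 + 1081² = 5 + 1168561 = 1168566)
s(-47, -81)/(-7408) = 1168566/(-7408) = 1168566*(-1/7408) = -584283/3704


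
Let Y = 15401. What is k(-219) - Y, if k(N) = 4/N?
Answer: -3372823/219 ≈ -15401.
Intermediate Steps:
k(-219) - Y = 4/(-219) - 1*15401 = 4*(-1/219) - 15401 = -4/219 - 15401 = -3372823/219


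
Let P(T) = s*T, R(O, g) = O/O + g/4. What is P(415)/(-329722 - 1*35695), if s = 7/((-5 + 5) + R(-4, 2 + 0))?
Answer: -5810/1096251 ≈ -0.0052999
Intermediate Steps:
R(O, g) = 1 + g/4 (R(O, g) = 1 + g*(¼) = 1 + g/4)
s = 14/3 (s = 7/((-5 + 5) + (1 + (2 + 0)/4)) = 7/(0 + (1 + (¼)*2)) = 7/(0 + (1 + ½)) = 7/(0 + 3/2) = 7/(3/2) = 7*(⅔) = 14/3 ≈ 4.6667)
P(T) = 14*T/3
P(415)/(-329722 - 1*35695) = ((14/3)*415)/(-329722 - 1*35695) = 5810/(3*(-329722 - 35695)) = (5810/3)/(-365417) = (5810/3)*(-1/365417) = -5810/1096251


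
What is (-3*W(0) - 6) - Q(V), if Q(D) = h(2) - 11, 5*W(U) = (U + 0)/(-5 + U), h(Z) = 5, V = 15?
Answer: 0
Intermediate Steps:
W(U) = U/(5*(-5 + U)) (W(U) = ((U + 0)/(-5 + U))/5 = (U/(-5 + U))/5 = U/(5*(-5 + U)))
Q(D) = -6 (Q(D) = 5 - 11 = -6)
(-3*W(0) - 6) - Q(V) = (-3*0/(5*(-5 + 0)) - 6) - 1*(-6) = (-3*0/(5*(-5)) - 6) + 6 = (-3*0*(-1)/(5*5) - 6) + 6 = (-3*0 - 6) + 6 = (0 - 6) + 6 = -6 + 6 = 0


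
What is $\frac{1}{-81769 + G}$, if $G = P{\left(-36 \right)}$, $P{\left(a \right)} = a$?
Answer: $- \frac{1}{81805} \approx -1.2224 \cdot 10^{-5}$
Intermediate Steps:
$G = -36$
$\frac{1}{-81769 + G} = \frac{1}{-81769 - 36} = \frac{1}{-81805} = - \frac{1}{81805}$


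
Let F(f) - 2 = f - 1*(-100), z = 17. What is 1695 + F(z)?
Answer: 1814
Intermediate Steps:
F(f) = 102 + f (F(f) = 2 + (f - 1*(-100)) = 2 + (f + 100) = 2 + (100 + f) = 102 + f)
1695 + F(z) = 1695 + (102 + 17) = 1695 + 119 = 1814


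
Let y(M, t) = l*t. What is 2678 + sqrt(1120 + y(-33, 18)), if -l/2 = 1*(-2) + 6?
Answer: 2678 + 4*sqrt(61) ≈ 2709.2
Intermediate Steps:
l = -8 (l = -2*(1*(-2) + 6) = -2*(-2 + 6) = -2*4 = -8)
y(M, t) = -8*t
2678 + sqrt(1120 + y(-33, 18)) = 2678 + sqrt(1120 - 8*18) = 2678 + sqrt(1120 - 144) = 2678 + sqrt(976) = 2678 + 4*sqrt(61)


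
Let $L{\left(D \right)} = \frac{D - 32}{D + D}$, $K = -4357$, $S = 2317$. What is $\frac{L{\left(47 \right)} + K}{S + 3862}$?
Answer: $- \frac{409543}{580826} \approx -0.7051$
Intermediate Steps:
$L{\left(D \right)} = \frac{-32 + D}{2 D}$
$\frac{L{\left(47 \right)} + K}{S + 3862} = \frac{\frac{-32 + 47}{2 \cdot 47} - 4357}{2317 + 3862} = \frac{\frac{1}{2} \cdot \frac{1}{47} \cdot 15 - 4357}{6179} = \left(\frac{15}{94} - 4357\right) \frac{1}{6179} = \left(- \frac{409543}{94}\right) \frac{1}{6179} = - \frac{409543}{580826}$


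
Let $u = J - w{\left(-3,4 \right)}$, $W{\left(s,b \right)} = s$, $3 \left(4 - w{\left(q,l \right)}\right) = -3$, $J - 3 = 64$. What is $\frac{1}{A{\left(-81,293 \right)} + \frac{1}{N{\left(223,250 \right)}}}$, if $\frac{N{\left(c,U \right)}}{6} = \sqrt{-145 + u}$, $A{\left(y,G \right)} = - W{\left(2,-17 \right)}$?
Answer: $- \frac{5976}{11953} + \frac{6 i \sqrt{83}}{11953} \approx -0.49996 + 0.0045731 i$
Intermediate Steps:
$J = 67$ ($J = 3 + 64 = 67$)
$w{\left(q,l \right)} = 5$ ($w{\left(q,l \right)} = 4 - -1 = 4 + 1 = 5$)
$u = 62$ ($u = 67 - 5 = 62$)
$A{\left(y,G \right)} = -2$ ($A{\left(y,G \right)} = \left(-1\right) 2 = -2$)
$N{\left(c,U \right)} = 6 i \sqrt{83}$ ($N{\left(c,U \right)} = 6 \sqrt{-145 + 62} = 6 \sqrt{-83} = 6 i \sqrt{83}$)
$\frac{1}{A{\left(-81,293 \right)} + \frac{1}{N{\left(223,250 \right)}}} = \frac{1}{-2 + \frac{1}{6 i \sqrt{83}}} = \frac{1}{-2 - \frac{i \sqrt{83}}{498}}$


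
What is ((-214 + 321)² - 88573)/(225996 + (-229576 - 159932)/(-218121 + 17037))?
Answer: -1292366868/3787047431 ≈ -0.34126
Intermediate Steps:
((-214 + 321)² - 88573)/(225996 + (-229576 - 159932)/(-218121 + 17037)) = (107² - 88573)/(225996 - 389508/(-201084)) = (11449 - 88573)/(225996 - 389508*(-1/201084)) = -77124/(225996 + 32459/16757) = -77124/3787047431/16757 = -77124*16757/3787047431 = -1292366868/3787047431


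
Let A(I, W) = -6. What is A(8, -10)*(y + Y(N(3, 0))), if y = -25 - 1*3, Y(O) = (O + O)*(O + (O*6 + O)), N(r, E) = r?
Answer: -696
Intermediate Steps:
Y(O) = 16*O² (Y(O) = (2*O)*(O + (6*O + O)) = (2*O)*(O + 7*O) = (2*O)*(8*O) = 16*O²)
y = -28 (y = -25 - 3 = -28)
A(8, -10)*(y + Y(N(3, 0))) = -6*(-28 + 16*3²) = -6*(-28 + 16*9) = -6*(-28 + 144) = -6*116 = -696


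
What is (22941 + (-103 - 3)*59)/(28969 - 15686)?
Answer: 451/359 ≈ 1.2563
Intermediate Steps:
(22941 + (-103 - 3)*59)/(28969 - 15686) = (22941 - 106*59)/13283 = (22941 - 6254)*(1/13283) = 16687*(1/13283) = 451/359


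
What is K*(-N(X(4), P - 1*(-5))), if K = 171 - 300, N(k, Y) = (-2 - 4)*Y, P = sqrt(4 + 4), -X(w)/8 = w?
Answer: -3870 - 1548*sqrt(2) ≈ -6059.2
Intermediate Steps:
X(w) = -8*w
P = 2*sqrt(2) (P = sqrt(8) = 2*sqrt(2) ≈ 2.8284)
N(k, Y) = -6*Y
K = -129
K*(-N(X(4), P - 1*(-5))) = -(-129)*(-6*(2*sqrt(2) - 1*(-5))) = -(-129)*(-6*(2*sqrt(2) + 5)) = -(-129)*(-6*(5 + 2*sqrt(2))) = -(-129)*(-30 - 12*sqrt(2)) = -129*(30 + 12*sqrt(2)) = -3870 - 1548*sqrt(2)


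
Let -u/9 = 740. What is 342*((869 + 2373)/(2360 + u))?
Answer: -277191/1075 ≈ -257.85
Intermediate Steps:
u = -6660 (u = -9*740 = -6660)
342*((869 + 2373)/(2360 + u)) = 342*((869 + 2373)/(2360 - 6660)) = 342*(3242/(-4300)) = 342*(3242*(-1/4300)) = 342*(-1621/2150) = -277191/1075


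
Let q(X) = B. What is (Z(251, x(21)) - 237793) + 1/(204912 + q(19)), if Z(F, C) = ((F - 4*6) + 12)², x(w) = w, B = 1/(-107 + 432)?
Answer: -12032104961147/66596401 ≈ -1.8067e+5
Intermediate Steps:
B = 1/325 ≈ 0.0030769
q(X) = 1/325
Z(F, C) = (-12 + F)² (Z(F, C) = ((F - 24) + 12)² = ((-24 + F) + 12)² = (-12 + F)²)
(Z(251, x(21)) - 237793) + 1/(204912 + q(19)) = ((-12 + 251)² - 237793) + 1/(204912 + 1/325) = (239² - 237793) + 1/(66596401/325) = (57121 - 237793) + 325/66596401 = -180672 + 325/66596401 = -12032104961147/66596401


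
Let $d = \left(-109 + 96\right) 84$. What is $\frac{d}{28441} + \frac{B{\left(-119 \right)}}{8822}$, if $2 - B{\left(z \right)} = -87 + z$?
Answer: $- \frac{265564}{17921893} \approx -0.014818$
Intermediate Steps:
$B{\left(z \right)} = 89 - z$ ($B{\left(z \right)} = 2 - \left(-87 + z\right) = 89 - z$)
$d = -1092$ ($d = \left(-13\right) 84 = -1092$)
$\frac{d}{28441} + \frac{B{\left(-119 \right)}}{8822} = - \frac{1092}{28441} + \frac{89 - -119}{8822} = \left(-1092\right) \frac{1}{28441} + \left(89 + 119\right) \frac{1}{8822} = - \frac{156}{4063} + 208 \cdot \frac{1}{8822} = - \frac{156}{4063} + \frac{104}{4411} = - \frac{265564}{17921893}$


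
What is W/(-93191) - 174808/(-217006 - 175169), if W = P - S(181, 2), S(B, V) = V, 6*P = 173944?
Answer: 703128854/5221025775 ≈ 0.13467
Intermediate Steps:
P = 86972/3 (P = (⅙)*173944 = 86972/3 ≈ 28991.)
W = 86966/3 (W = 86972/3 - 1*2 = 86972/3 - 2 = 86966/3 ≈ 28989.)
W/(-93191) - 174808/(-217006 - 175169) = (86966/3)/(-93191) - 174808/(-217006 - 175169) = (86966/3)*(-1/93191) - 174808/(-392175) = -86966/279573 - 174808*(-1/392175) = -86966/279573 + 174808/392175 = 703128854/5221025775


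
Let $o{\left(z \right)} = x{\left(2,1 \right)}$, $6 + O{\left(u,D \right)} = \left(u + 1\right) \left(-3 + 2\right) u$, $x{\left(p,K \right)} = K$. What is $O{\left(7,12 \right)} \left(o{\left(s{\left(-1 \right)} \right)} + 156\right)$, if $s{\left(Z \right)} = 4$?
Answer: $-9734$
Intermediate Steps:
$O{\left(u,D \right)} = -6 - u \left(1 + u\right)$ ($O{\left(u,D \right)} = -6 + \left(u + 1\right) \left(-3 + 2\right) u = -6 + \left(1 + u\right) \left(- u\right) = -6 - u \left(1 + u\right)$)
$o{\left(z \right)} = 1$
$O{\left(7,12 \right)} \left(o{\left(s{\left(-1 \right)} \right)} + 156\right) = \left(-6 - 7 - 7^{2}\right) \left(1 + 156\right) = \left(-6 - 7 - 49\right) 157 = \left(-62\right) 157 = -9734$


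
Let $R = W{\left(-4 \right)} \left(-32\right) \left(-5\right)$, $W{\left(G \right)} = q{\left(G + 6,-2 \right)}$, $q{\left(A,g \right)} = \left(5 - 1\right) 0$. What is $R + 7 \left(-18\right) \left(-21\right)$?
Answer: $2646$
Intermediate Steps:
$q{\left(A,g \right)} = 0$ ($q{\left(A,g \right)} = 4 \cdot 0 = 0$)
$W{\left(G \right)} = 0$
$R = 0$ ($R = 0 \left(-32\right) \left(-5\right) = 0 \left(-5\right) = 0$)
$R + 7 \left(-18\right) \left(-21\right) = 0 + 7 \left(-18\right) \left(-21\right) = 0 - -2646 = 0 + 2646 = 2646$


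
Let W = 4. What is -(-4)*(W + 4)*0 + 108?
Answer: 108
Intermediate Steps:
-(-4)*(W + 4)*0 + 108 = -(-4)*(4 + 4)*0 + 108 = -(-4)*8*0 + 108 = -1*(-32)*0 + 108 = 32*0 + 108 = 0 + 108 = 108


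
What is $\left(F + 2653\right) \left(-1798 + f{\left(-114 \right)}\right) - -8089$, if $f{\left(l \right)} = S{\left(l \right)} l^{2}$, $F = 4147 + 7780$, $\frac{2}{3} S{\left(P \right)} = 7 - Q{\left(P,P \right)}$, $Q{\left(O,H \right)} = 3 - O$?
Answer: $-31290683951$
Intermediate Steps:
$S{\left(P \right)} = 6 + \frac{3 P}{2}$ ($S{\left(P \right)} = \frac{3 \left(7 - \left(3 - P\right)\right)}{2} = \frac{3 \left(7 + \left(-3 + P\right)\right)}{2} = \frac{3 \left(4 + P\right)}{2} = 6 + \frac{3 P}{2}$)
$F = 11927$
$f{\left(l \right)} = l^{2} \left(6 + \frac{3 l}{2}\right)$ ($f{\left(l \right)} = \left(6 + \frac{3 l}{2}\right) l^{2} = l^{2} \left(6 + \frac{3 l}{2}\right)$)
$\left(F + 2653\right) \left(-1798 + f{\left(-114 \right)}\right) - -8089 = \left(11927 + 2653\right) \left(-1798 + \frac{3 \left(-114\right)^{2} \left(4 - 114\right)}{2}\right) - -8089 = 14580 \left(-1798 + \frac{3}{2} \cdot 12996 \left(-110\right)\right) + 8089 = 14580 \left(-1798 - 2144340\right) + 8089 = 14580 \left(-2146138\right) + 8089 = -31290692040 + 8089 = -31290683951$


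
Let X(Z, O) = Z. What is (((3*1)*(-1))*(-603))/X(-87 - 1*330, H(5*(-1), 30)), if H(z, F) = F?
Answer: -603/139 ≈ -4.3381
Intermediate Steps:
(((3*1)*(-1))*(-603))/X(-87 - 1*330, H(5*(-1), 30)) = (((3*1)*(-1))*(-603))/(-87 - 1*330) = ((3*(-1))*(-603))/(-87 - 330) = -3*(-603)/(-417) = 1809*(-1/417) = -603/139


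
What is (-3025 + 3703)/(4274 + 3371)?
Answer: 678/7645 ≈ 0.088685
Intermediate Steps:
(-3025 + 3703)/(4274 + 3371) = 678/7645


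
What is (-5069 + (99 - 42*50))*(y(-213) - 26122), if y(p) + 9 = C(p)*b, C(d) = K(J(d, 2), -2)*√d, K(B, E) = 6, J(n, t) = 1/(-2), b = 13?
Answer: 184746170 - 551460*I*√213 ≈ 1.8475e+8 - 8.0483e+6*I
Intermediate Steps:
J(n, t) = -½
C(d) = 6*√d
y(p) = -9 + 78*√p (y(p) = -9 + (6*√p)*13 = -9 + 78*√p)
(-5069 + (99 - 42*50))*(y(-213) - 26122) = (-5069 + (99 - 42*50))*((-9 + 78*√(-213)) - 26122) = (-5069 + (99 - 2100))*((-9 + 78*(I*√213)) - 26122) = (-5069 - 2001)*((-9 + 78*I*√213) - 26122) = -7070*(-26131 + 78*I*√213) = 184746170 - 551460*I*√213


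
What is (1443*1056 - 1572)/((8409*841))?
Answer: 507412/2357323 ≈ 0.21525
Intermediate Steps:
(1443*1056 - 1572)/((8409*841)) = (1523808 - 1572)/7071969 = 1522236*(1/7071969) = 507412/2357323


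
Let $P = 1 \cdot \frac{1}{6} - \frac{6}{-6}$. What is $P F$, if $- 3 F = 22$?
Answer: $- \frac{77}{9} \approx -8.5556$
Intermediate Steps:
$F = - \frac{22}{3}$ ($F = \left(- \frac{1}{3}\right) 22 = - \frac{22}{3} \approx -7.3333$)
$P = \frac{7}{6}$ ($P = 1 \cdot \frac{1}{6} - -1 = \frac{1}{6} + 1 = \frac{7}{6} \approx 1.1667$)
$P F = \frac{7}{6} \left(- \frac{22}{3}\right) = - \frac{77}{9}$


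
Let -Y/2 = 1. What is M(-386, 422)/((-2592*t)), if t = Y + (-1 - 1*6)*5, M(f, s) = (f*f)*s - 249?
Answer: 62876063/95904 ≈ 655.61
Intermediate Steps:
M(f, s) = -249 + s*f² (M(f, s) = f²*s - 249 = s*f² - 249 = -249 + s*f²)
Y = -2 (Y = -2*1 = -2)
t = -37 (t = -2 + (-1 - 1*6)*5 = -2 + (-1 - 6)*5 = -2 - 7*5 = -2 - 35 = -37)
M(-386, 422)/((-2592*t)) = (-249 + 422*(-386)²)/((-2592*(-37))) = (-249 + 422*148996)/95904 = (-249 + 62876312)*(1/95904) = 62876063*(1/95904) = 62876063/95904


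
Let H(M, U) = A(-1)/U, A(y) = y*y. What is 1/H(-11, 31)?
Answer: 31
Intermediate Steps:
A(y) = y²
H(M, U) = 1/U (H(M, U) = (-1)²/U = 1/U)
1/H(-11, 31) = 1/(1/31) = 31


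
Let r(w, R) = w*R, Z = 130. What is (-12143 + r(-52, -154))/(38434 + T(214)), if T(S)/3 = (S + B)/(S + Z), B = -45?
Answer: -1422440/13221803 ≈ -0.10758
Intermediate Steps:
T(S) = 3*(-45 + S)/(130 + S) (T(S) = 3*((S - 45)/(S + 130)) = 3*((-45 + S)/(130 + S)) = 3*(-45 + S)/(130 + S))
r(w, R) = R*w
(-12143 + r(-52, -154))/(38434 + T(214)) = (-12143 - 154*(-52))/(38434 + 3*(-45 + 214)/(130 + 214)) = (-12143 + 8008)/(38434 + 3*169/344) = -4135/(38434 + 3*(1/344)*169) = -4135/(38434 + 507/344) = -4135/13221803/344 = -4135*344/13221803 = -1422440/13221803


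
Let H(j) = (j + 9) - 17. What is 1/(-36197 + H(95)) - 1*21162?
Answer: -764159821/36110 ≈ -21162.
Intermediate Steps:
H(j) = -8 + j (H(j) = (9 + j) - 17 = -8 + j)
1/(-36197 + H(95)) - 1*21162 = 1/(-36197 + (-8 + 95)) - 1*21162 = 1/(-36197 + 87) - 21162 = 1/(-36110) - 21162 = -1/36110 - 21162 = -764159821/36110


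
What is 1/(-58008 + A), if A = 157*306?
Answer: -1/9966 ≈ -0.00010034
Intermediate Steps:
A = 48042
1/(-58008 + A) = 1/(-58008 + 48042) = 1/(-9966) = -1/9966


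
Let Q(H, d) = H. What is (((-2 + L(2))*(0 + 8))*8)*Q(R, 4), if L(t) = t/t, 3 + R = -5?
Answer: 512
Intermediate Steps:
R = -8 (R = -3 - 5 = -8)
L(t) = 1
(((-2 + L(2))*(0 + 8))*8)*Q(R, 4) = (((-2 + 1)*(0 + 8))*8)*(-8) = (-1*8*8)*(-8) = -8*8*(-8) = -64*(-8) = 512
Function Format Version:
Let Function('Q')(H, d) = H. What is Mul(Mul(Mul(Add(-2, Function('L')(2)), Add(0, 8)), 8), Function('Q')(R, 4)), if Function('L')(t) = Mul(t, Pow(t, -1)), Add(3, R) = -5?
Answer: 512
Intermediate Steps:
R = -8 (R = Add(-3, -5) = -8)
Function('L')(t) = 1
Mul(Mul(Mul(Add(-2, Function('L')(2)), Add(0, 8)), 8), Function('Q')(R, 4)) = Mul(Mul(Mul(Add(-2, 1), Add(0, 8)), 8), -8) = Mul(Mul(Mul(-1, 8), 8), -8) = Mul(Mul(-8, 8), -8) = Mul(-64, -8) = 512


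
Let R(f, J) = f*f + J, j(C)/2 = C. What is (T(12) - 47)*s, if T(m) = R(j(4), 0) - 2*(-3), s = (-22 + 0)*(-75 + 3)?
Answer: 36432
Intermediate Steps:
j(C) = 2*C
s = 1584 (s = -22*(-72) = 1584)
R(f, J) = J + f² (R(f, J) = f² + J = J + f²)
T(m) = 70 (T(m) = (0 + (2*4)²) - 2*(-3) = (0 + 8²) + 6 = (0 + 64) + 6 = 64 + 6 = 70)
(T(12) - 47)*s = (70 - 47)*1584 = 23*1584 = 36432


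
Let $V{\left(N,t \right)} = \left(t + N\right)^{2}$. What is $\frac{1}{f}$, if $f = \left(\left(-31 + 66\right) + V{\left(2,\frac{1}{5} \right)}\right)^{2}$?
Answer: $\frac{625}{992016} \approx 0.00063003$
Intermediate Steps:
$V{\left(N,t \right)} = \left(N + t\right)^{2}$
$f = \frac{992016}{625}$ ($f = \left(\left(-31 + 66\right) + \left(2 + \frac{1}{5}\right)^{2}\right)^{2} = \left(35 + \left(2 + \frac{1}{5}\right)^{2}\right)^{2} = \left(35 + \left(\frac{11}{5}\right)^{2}\right)^{2} = \left(35 + \frac{121}{25}\right)^{2} = \left(\frac{996}{25}\right)^{2} = \frac{992016}{625} \approx 1587.2$)
$\frac{1}{f} = \frac{1}{\frac{992016}{625}} = \frac{625}{992016}$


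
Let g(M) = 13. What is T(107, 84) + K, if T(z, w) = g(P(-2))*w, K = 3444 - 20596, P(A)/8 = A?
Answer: -16060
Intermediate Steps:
P(A) = 8*A
K = -17152
T(z, w) = 13*w
T(107, 84) + K = 13*84 - 17152 = 1092 - 17152 = -16060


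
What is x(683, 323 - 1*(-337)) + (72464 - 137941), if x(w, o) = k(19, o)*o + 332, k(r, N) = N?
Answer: 370455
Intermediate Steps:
x(w, o) = 332 + o**2 (x(w, o) = o*o + 332 = o**2 + 332 = 332 + o**2)
x(683, 323 - 1*(-337)) + (72464 - 137941) = (332 + (323 - 1*(-337))**2) + (72464 - 137941) = (332 + (323 + 337)**2) - 65477 = (332 + 660**2) - 65477 = (332 + 435600) - 65477 = 435932 - 65477 = 370455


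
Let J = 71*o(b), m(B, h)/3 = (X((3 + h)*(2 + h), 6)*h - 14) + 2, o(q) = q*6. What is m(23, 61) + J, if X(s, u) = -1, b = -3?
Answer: -1497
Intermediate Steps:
o(q) = 6*q
m(B, h) = -36 - 3*h (m(B, h) = 3*((-h - 14) + 2) = 3*((-14 - h) + 2) = 3*(-12 - h) = -36 - 3*h)
J = -1278 (J = 71*(6*(-3)) = 71*(-18) = -1278)
m(23, 61) + J = (-36 - 3*61) - 1278 = (-36 - 183) - 1278 = -219 - 1278 = -1497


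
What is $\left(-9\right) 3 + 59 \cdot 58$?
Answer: $3395$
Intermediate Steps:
$\left(-9\right) 3 + 59 \cdot 58 = -27 + 3422 = 3395$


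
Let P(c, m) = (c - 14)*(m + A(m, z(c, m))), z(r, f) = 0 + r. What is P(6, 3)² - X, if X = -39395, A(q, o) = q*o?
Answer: 67619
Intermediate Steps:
z(r, f) = r
A(q, o) = o*q
P(c, m) = (-14 + c)*(m + c*m) (P(c, m) = (c - 14)*(m + c*m) = (-14 + c)*(m + c*m))
P(6, 3)² - X = (3*(-14 + 6² - 13*6))² - 1*(-39395) = (3*(-14 + 36 - 78))² + 39395 = (3*(-56))² + 39395 = (-168)² + 39395 = 28224 + 39395 = 67619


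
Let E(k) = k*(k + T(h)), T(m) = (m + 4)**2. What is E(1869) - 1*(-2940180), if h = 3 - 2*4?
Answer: 6435210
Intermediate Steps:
h = -5 (h = 3 - 8 = -5)
T(m) = (4 + m)**2
E(k) = k*(1 + k) (E(k) = k*(k + (4 - 5)**2) = k*(k + (-1)**2) = k*(k + 1) = k*(1 + k))
E(1869) - 1*(-2940180) = 1869*(1 + 1869) - 1*(-2940180) = 1869*1870 + 2940180 = 3495030 + 2940180 = 6435210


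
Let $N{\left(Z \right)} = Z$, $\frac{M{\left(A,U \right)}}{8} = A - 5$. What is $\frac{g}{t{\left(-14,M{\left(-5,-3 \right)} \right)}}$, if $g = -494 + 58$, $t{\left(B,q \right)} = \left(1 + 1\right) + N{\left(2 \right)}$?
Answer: $-109$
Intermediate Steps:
$M{\left(A,U \right)} = -40 + 8 A$ ($M{\left(A,U \right)} = 8 \left(A - 5\right) = 8 \left(-5 + A\right) = -40 + 8 A$)
$t{\left(B,q \right)} = 4$ ($t{\left(B,q \right)} = \left(1 + 1\right) + 2 = 2 + 2 = 4$)
$g = -436$
$\frac{g}{t{\left(-14,M{\left(-5,-3 \right)} \right)}} = - \frac{436}{4} = \left(-436\right) \frac{1}{4} = -109$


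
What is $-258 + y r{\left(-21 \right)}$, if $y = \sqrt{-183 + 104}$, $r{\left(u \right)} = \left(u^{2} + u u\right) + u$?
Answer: $-258 + 861 i \sqrt{79} \approx -258.0 + 7652.7 i$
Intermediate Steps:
$r{\left(u \right)} = u + 2 u^{2}$ ($r{\left(u \right)} = \left(u^{2} + u^{2}\right) + u = 2 u^{2} + u = u + 2 u^{2}$)
$y = i \sqrt{79}$ ($y = \sqrt{-79} = i \sqrt{79} \approx 8.8882 i$)
$-258 + y r{\left(-21 \right)} = -258 + i \sqrt{79} \left(- 21 \left(1 + 2 \left(-21\right)\right)\right) = -258 + i \sqrt{79} \left(- 21 \left(1 - 42\right)\right) = -258 + i \sqrt{79} \left(\left(-21\right) \left(-41\right)\right) = -258 + i \sqrt{79} \cdot 861 = -258 + 861 i \sqrt{79}$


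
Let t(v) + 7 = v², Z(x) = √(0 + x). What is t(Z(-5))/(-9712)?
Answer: 3/2428 ≈ 0.0012356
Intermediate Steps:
Z(x) = √x
t(v) = -7 + v²
t(Z(-5))/(-9712) = (-7 + (√(-5))²)/(-9712) = (-7 + (I*√5)²)*(-1/9712) = (-7 - 5)*(-1/9712) = -12*(-1/9712) = 3/2428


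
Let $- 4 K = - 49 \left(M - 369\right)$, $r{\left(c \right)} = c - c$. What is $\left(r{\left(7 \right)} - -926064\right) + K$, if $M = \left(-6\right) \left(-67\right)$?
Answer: $\frac{3705873}{4} \approx 9.2647 \cdot 10^{5}$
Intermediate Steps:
$M = 402$
$r{\left(c \right)} = 0$
$K = \frac{1617}{4}$ ($K = - \frac{\left(-49\right) \left(402 - 369\right)}{4} = - \frac{\left(-49\right) 33}{4} = \left(- \frac{1}{4}\right) \left(-1617\right) = \frac{1617}{4} \approx 404.25$)
$\left(r{\left(7 \right)} - -926064\right) + K = \left(0 - -926064\right) + \frac{1617}{4} = \left(0 + 926064\right) + \frac{1617}{4} = 926064 + \frac{1617}{4} = \frac{3705873}{4}$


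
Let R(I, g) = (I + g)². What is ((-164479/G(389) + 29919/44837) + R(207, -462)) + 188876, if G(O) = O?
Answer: 4421074797861/17441593 ≈ 2.5348e+5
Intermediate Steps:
((-164479/G(389) + 29919/44837) + R(207, -462)) + 188876 = ((-164479/389 + 29919/44837) + (207 - 462)²) + 188876 = ((-164479*1/389 + 29919*(1/44837)) + (-255)²) + 188876 = ((-164479/389 + 29919/44837) + 65025) + 188876 = (-7363106432/17441593 + 65025) + 188876 = 1126776478393/17441593 + 188876 = 4421074797861/17441593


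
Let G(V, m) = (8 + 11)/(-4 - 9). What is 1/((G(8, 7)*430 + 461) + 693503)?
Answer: 13/9013362 ≈ 1.4423e-6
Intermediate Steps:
G(V, m) = -19/13 (G(V, m) = 19/(-13) = 19*(-1/13) = -19/13)
1/((G(8, 7)*430 + 461) + 693503) = 1/((-19/13*430 + 461) + 693503) = 1/((-8170/13 + 461) + 693503) = 1/(-2177/13 + 693503) = 1/(9013362/13) = 13/9013362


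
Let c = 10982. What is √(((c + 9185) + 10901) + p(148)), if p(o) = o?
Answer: 4*√1951 ≈ 176.68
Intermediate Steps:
√(((c + 9185) + 10901) + p(148)) = √(((10982 + 9185) + 10901) + 148) = √((20167 + 10901) + 148) = √(31068 + 148) = √31216 = 4*√1951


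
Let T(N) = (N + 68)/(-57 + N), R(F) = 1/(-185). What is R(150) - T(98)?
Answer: -30751/7585 ≈ -4.0542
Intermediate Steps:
R(F) = -1/185
T(N) = (68 + N)/(-57 + N)
R(150) - T(98) = -1/185 - (68 + 98)/(-57 + 98) = -1/185 - 166/41 = -30751/7585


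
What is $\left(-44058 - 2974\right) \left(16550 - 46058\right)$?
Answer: $1387820256$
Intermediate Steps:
$\left(-44058 - 2974\right) \left(16550 - 46058\right) = \left(-47032\right) \left(-29508\right) = 1387820256$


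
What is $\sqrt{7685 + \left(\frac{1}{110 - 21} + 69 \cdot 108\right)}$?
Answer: $\frac{\sqrt{119900266}}{89} \approx 123.03$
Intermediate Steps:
$\sqrt{7685 + \left(\frac{1}{110 - 21} + 69 \cdot 108\right)} = \sqrt{7685 + \left(\frac{1}{89} + 7452\right)} = \sqrt{7685 + \frac{663229}{89}} = \sqrt{\frac{1347194}{89}} = \frac{\sqrt{119900266}}{89}$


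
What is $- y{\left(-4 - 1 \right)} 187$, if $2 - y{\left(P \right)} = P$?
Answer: $-1309$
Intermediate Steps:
$y{\left(P \right)} = 2 - P$
$- y{\left(-4 - 1 \right)} 187 = - \left(2 - \left(-4 - 1\right)\right) 187 = - \left(2 - -5\right) 187 = - \left(2 + 5\right) 187 = - 7 \cdot 187 = \left(-1\right) 1309 = -1309$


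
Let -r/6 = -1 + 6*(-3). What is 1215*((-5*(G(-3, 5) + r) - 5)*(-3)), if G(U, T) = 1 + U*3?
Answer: 1950075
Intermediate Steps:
r = 114 (r = -6*(-1 + 6*(-3)) = -6*(-1 - 18) = -6*(-19) = 114)
G(U, T) = 1 + 3*U
1215*((-5*(G(-3, 5) + r) - 5)*(-3)) = 1215*((-5*((1 + 3*(-3)) + 114) - 5)*(-3)) = 1215*((-5*((1 - 9) + 114) - 5)*(-3)) = 1215*((-5*(-8 + 114) - 5)*(-3)) = 1215*((-5*106 - 5)*(-3)) = 1215*((-530 - 5)*(-3)) = 1215*(-535*(-3)) = 1215*1605 = 1950075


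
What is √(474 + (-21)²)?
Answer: √915 ≈ 30.249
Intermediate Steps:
√(474 + (-21)²) = √(474 + 441) = √915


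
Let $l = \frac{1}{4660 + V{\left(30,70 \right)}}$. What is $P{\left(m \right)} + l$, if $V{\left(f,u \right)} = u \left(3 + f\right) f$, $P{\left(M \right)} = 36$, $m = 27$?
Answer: $\frac{2662561}{73960} \approx 36.0$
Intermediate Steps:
$V{\left(f,u \right)} = f u \left(3 + f\right)$
$l = \frac{1}{73960}$ ($l = \frac{1}{4660 + 30 \cdot 70 \left(3 + 30\right)} = \frac{1}{4660 + 30 \cdot 70 \cdot 33} = \frac{1}{4660 + 69300} = \frac{1}{73960} \approx 1.3521 \cdot 10^{-5}$)
$P{\left(m \right)} + l = 36 + \frac{1}{73960} = \frac{2662561}{73960}$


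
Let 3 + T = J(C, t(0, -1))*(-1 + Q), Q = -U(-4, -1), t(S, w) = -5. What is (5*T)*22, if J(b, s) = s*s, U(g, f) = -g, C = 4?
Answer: -14080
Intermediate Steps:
Q = -4 (Q = -(-1)*(-4) = -1*4 = -4)
J(b, s) = s**2
T = -128 (T = -3 + (-5)**2*(-1 - 4) = -3 + 25*(-5) = -3 - 125 = -128)
(5*T)*22 = (5*(-128))*22 = -640*22 = -14080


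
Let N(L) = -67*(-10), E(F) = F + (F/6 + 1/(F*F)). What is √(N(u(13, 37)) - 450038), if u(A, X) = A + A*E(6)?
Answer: 2*I*√112342 ≈ 670.35*I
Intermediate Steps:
E(F) = F⁻² + 7*F/6 (E(F) = F + (F*(⅙) + F⁻²) = F + (F/6 + F⁻²) = F + (F⁻² + F/6) = F⁻² + 7*F/6)
u(A, X) = 289*A/36 (u(A, X) = A + A*(6⁻² + (7/6)*6) = A + A*(1/36 + 7) = A + A*(253/36) = A + 253*A/36 = 289*A/36)
N(L) = 670
√(N(u(13, 37)) - 450038) = √(670 - 450038) = √(-449368) = 2*I*√112342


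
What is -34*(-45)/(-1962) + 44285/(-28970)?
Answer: -1457903/631546 ≈ -2.3085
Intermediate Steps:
-34*(-45)/(-1962) + 44285/(-28970) = 1530*(-1/1962) + 44285*(-1/28970) = -85/109 - 8857/5794 = -1457903/631546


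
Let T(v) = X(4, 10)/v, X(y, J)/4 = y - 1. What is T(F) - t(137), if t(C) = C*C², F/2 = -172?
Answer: -221136361/86 ≈ -2.5714e+6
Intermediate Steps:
F = -344 (F = 2*(-172) = -344)
X(y, J) = -4 + 4*y (X(y, J) = 4*(y - 1) = 4*(-1 + y) = -4 + 4*y)
t(C) = C³
T(v) = 12/v (T(v) = (-4 + 4*4)/v = (-4 + 16)/v = 12/v)
T(F) - t(137) = 12/(-344) - 1*137³ = 12*(-1/344) - 1*2571353 = -3/86 - 2571353 = -221136361/86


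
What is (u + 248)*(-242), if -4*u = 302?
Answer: -41745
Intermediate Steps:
u = -151/2 (u = -¼*302 = -151/2 ≈ -75.500)
(u + 248)*(-242) = (-151/2 + 248)*(-242) = (345/2)*(-242) = -41745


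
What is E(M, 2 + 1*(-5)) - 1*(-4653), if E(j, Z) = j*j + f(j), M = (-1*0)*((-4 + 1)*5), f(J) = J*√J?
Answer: 4653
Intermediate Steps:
f(J) = J^(3/2)
M = 0 (M = 0*(-3*5) = 0*(-15) = 0)
E(j, Z) = j² + j^(3/2) (E(j, Z) = j*j + j^(3/2) = j² + j^(3/2))
E(M, 2 + 1*(-5)) - 1*(-4653) = (0² + 0^(3/2)) - 1*(-4653) = (0 + 0) + 4653 = 0 + 4653 = 4653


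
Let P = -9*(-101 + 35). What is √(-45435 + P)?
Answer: I*√44841 ≈ 211.76*I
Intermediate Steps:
P = 594 (P = -9*(-66) = 594)
√(-45435 + P) = √(-45435 + 594) = √(-44841) = I*√44841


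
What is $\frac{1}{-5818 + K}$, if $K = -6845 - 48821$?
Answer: $- \frac{1}{61484} \approx -1.6264 \cdot 10^{-5}$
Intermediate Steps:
$K = -55666$
$\frac{1}{-5818 + K} = \frac{1}{-5818 - 55666} = \frac{1}{-61484} = - \frac{1}{61484}$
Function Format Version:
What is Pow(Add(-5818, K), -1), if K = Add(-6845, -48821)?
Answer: Rational(-1, 61484) ≈ -1.6264e-5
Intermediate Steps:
K = -55666
Pow(Add(-5818, K), -1) = Pow(Add(-5818, -55666), -1) = Pow(-61484, -1) = Rational(-1, 61484)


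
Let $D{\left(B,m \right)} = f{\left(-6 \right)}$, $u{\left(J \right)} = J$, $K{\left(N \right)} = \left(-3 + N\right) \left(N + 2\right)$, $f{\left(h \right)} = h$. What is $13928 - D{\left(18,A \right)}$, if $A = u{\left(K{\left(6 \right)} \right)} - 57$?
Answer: $13934$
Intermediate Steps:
$K{\left(N \right)} = \left(-3 + N\right) \left(2 + N\right)$
$A = -33$ ($A = \left(-6 + 6^{2} - 6\right) - 57 = \left(-6 + 36 - 6\right) - 57 = 24 - 57 = -33$)
$D{\left(B,m \right)} = -6$
$13928 - D{\left(18,A \right)} = 13928 - -6 = 13928 + 6 = 13934$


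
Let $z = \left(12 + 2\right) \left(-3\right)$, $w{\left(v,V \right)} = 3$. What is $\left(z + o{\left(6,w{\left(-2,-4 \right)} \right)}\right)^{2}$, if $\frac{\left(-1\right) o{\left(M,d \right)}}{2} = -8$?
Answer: $676$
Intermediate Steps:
$o{\left(M,d \right)} = 16$ ($o{\left(M,d \right)} = \left(-2\right) \left(-8\right) = 16$)
$z = -42$ ($z = 14 \left(-3\right) = -42$)
$\left(z + o{\left(6,w{\left(-2,-4 \right)} \right)}\right)^{2} = \left(-42 + 16\right)^{2} = \left(-26\right)^{2} = 676$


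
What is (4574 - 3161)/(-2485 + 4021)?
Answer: 471/512 ≈ 0.91992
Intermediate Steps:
(4574 - 3161)/(-2485 + 4021) = 1413/1536 = 1413*(1/1536) = 471/512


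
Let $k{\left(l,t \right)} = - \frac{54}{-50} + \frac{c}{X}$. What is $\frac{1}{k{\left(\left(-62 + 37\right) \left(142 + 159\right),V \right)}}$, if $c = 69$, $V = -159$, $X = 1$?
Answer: $\frac{25}{1752} \approx 0.014269$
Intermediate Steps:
$k{\left(l,t \right)} = \frac{1752}{25}$ ($k{\left(l,t \right)} = - \frac{54}{-50} + \frac{69}{1} = \left(-54\right) \left(- \frac{1}{50}\right) + 69 \cdot 1 = \frac{27}{25} + 69 = \frac{1752}{25}$)
$\frac{1}{k{\left(\left(-62 + 37\right) \left(142 + 159\right),V \right)}} = \frac{1}{\frac{1752}{25}} = \frac{25}{1752}$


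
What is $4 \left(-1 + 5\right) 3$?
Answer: $48$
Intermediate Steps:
$4 \left(-1 + 5\right) 3 = 4 \cdot 4 \cdot 3 = 16 \cdot 3 = 48$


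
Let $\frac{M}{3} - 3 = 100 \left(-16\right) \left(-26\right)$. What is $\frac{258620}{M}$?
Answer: $\frac{258620}{124809} \approx 2.0721$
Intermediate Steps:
$M = 124809$ ($M = 9 + 3 \cdot 100 \left(-16\right) \left(-26\right) = 9 + 3 \left(\left(-1600\right) \left(-26\right)\right) = 9 + 3 \cdot 41600 = 9 + 124800 = 124809$)
$\frac{258620}{M} = \frac{258620}{124809}$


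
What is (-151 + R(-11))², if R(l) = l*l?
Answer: 900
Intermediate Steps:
R(l) = l²
(-151 + R(-11))² = (-151 + (-11)²)² = (-151 + 121)² = (-30)² = 900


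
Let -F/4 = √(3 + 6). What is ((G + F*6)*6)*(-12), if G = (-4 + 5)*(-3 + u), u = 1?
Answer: 5328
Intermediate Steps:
F = -12 (F = -4*√(3 + 6) = -4*√9 = -4*3 = -12)
G = -2 (G = (-4 + 5)*(-3 + 1) = 1*(-2) = -2)
((G + F*6)*6)*(-12) = ((-2 - 12*6)*6)*(-12) = ((-2 - 72)*6)*(-12) = -74*6*(-12) = -444*(-12) = 5328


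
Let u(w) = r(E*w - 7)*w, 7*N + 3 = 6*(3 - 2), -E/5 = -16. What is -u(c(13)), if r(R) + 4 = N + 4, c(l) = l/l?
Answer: -3/7 ≈ -0.42857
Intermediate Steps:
E = 80 (E = -5*(-16) = 80)
N = 3/7 (N = -3/7 + (6*(3 - 2))/7 = -3/7 + (6*1)/7 = -3/7 + (⅐)*6 = -3/7 + 6/7 = 3/7 ≈ 0.42857)
c(l) = 1
r(R) = 3/7 (r(R) = -4 + (3/7 + 4) = -4 + 31/7 = 3/7)
u(w) = 3*w/7
-u(c(13)) = -3/7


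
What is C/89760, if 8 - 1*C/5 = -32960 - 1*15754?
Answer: 1433/528 ≈ 2.7140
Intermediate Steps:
C = 243610 (C = 40 - 5*(-32960 - 1*15754) = 40 - 5*(-32960 - 15754) = 40 - 5*(-48714) = 40 + 243570 = 243610)
C/89760 = 243610/89760 = 243610*(1/89760) = 1433/528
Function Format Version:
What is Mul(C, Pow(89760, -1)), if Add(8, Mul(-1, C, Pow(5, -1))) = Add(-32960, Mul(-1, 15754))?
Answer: Rational(1433, 528) ≈ 2.7140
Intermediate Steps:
C = 243610 (C = Add(40, Mul(-5, Add(-32960, Mul(-1, 15754)))) = Add(40, Mul(-5, Add(-32960, -15754))) = Add(40, Mul(-5, -48714)) = Add(40, 243570) = 243610)
Mul(C, Pow(89760, -1)) = Mul(243610, Pow(89760, -1)) = Mul(243610, Rational(1, 89760)) = Rational(1433, 528)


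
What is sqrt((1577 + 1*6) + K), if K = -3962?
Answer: I*sqrt(2379) ≈ 48.775*I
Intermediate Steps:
sqrt((1577 + 1*6) + K) = sqrt((1577 + 1*6) - 3962) = sqrt((1577 + 6) - 3962) = sqrt(1583 - 3962) = sqrt(-2379) = I*sqrt(2379)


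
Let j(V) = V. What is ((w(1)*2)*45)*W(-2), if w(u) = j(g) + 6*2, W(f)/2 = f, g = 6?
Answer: -6480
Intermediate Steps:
W(f) = 2*f
w(u) = 18 (w(u) = 6 + 6*2 = 6 + 12 = 18)
((w(1)*2)*45)*W(-2) = ((18*2)*45)*(2*(-2)) = (36*45)*(-4) = 1620*(-4) = -6480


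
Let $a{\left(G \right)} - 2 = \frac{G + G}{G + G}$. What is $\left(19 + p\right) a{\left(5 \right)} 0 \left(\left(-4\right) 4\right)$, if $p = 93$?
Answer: $0$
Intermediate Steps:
$a{\left(G \right)} = 3$ ($a{\left(G \right)} = 2 + \frac{G + G}{G + G} = 2 + \frac{2 G}{2 G} = 2 + 2 G \frac{1}{2 G} = 2 + 1 = 3$)
$\left(19 + p\right) a{\left(5 \right)} 0 \left(\left(-4\right) 4\right) = \left(19 + 93\right) 3 \cdot 0 \left(\left(-4\right) 4\right) = 112 \cdot 0 \left(-16\right) = 112 \cdot 0 = 0$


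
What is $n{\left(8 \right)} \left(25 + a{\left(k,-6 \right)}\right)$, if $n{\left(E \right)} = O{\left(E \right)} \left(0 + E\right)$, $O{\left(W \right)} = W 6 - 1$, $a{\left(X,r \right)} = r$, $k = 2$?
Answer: $7144$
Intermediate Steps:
$O{\left(W \right)} = -1 + 6 W$ ($O{\left(W \right)} = 6 W - 1 = -1 + 6 W$)
$n{\left(E \right)} = E \left(-1 + 6 E\right)$ ($n{\left(E \right)} = \left(-1 + 6 E\right) \left(0 + E\right) = \left(-1 + 6 E\right) E = E \left(-1 + 6 E\right)$)
$n{\left(8 \right)} \left(25 + a{\left(k,-6 \right)}\right) = 8 \left(-1 + 6 \cdot 8\right) \left(25 - 6\right) = 8 \left(-1 + 48\right) 19 = 8 \cdot 47 \cdot 19 = 376 \cdot 19 = 7144$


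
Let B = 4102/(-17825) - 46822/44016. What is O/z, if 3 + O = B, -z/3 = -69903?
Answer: -1684455691/82267288853400 ≈ -2.0475e-5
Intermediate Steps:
B = -507577891/392292600 (B = 4102*(-1/17825) - 46822*1/44016 = -4102/17825 - 23411/22008 = -507577891/392292600 ≈ -1.2939)
z = 209709 (z = -3*(-69903) = 209709)
O = -1684455691/392292600 (O = -3 - 507577891/392292600 = -1684455691/392292600 ≈ -4.2939)
O/z = -1684455691/392292600/209709 = -1684455691/392292600*1/209709 = -1684455691/82267288853400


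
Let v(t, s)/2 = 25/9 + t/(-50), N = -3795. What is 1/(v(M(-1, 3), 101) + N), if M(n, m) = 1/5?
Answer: -1125/4263134 ≈ -0.00026389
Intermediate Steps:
M(n, m) = ⅕
v(t, s) = 50/9 - t/25 (v(t, s) = 2*(25/9 + t/(-50)) = 2*(25*(⅑) + t*(-1/50)) = 2*(25/9 - t/50) = 50/9 - t/25)
1/(v(M(-1, 3), 101) + N) = 1/((50/9 - 1/25*⅕) - 3795) = 1/((50/9 - 1/125) - 3795) = 1/(6241/1125 - 3795) = 1/(-4263134/1125) = -1125/4263134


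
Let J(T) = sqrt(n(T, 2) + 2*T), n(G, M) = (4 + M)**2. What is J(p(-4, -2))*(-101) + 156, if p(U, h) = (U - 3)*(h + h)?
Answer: 156 - 202*sqrt(23) ≈ -812.76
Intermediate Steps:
p(U, h) = 2*h*(-3 + U) (p(U, h) = (-3 + U)*(2*h) = 2*h*(-3 + U))
J(T) = sqrt(36 + 2*T) (J(T) = sqrt((4 + 2)**2 + 2*T) = sqrt(6**2 + 2*T) = sqrt(36 + 2*T))
J(p(-4, -2))*(-101) + 156 = sqrt(36 + 2*(2*(-2)*(-3 - 4)))*(-101) + 156 = sqrt(36 + 2*(2*(-2)*(-7)))*(-101) + 156 = sqrt(36 + 2*28)*(-101) + 156 = sqrt(36 + 56)*(-101) + 156 = sqrt(92)*(-101) + 156 = (2*sqrt(23))*(-101) + 156 = -202*sqrt(23) + 156 = 156 - 202*sqrt(23)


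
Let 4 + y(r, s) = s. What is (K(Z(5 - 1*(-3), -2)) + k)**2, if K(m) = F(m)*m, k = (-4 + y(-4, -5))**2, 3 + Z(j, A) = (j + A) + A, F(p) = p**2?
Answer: 28900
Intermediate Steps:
y(r, s) = -4 + s
Z(j, A) = -3 + j + 2*A (Z(j, A) = -3 + ((j + A) + A) = -3 + ((A + j) + A) = -3 + (j + 2*A) = -3 + j + 2*A)
k = 169 (k = (-4 + (-4 - 5))**2 = (-4 - 9)**2 = (-13)**2 = 169)
K(m) = m**3 (K(m) = m**2*m = m**3)
(K(Z(5 - 1*(-3), -2)) + k)**2 = ((-3 + (5 - 1*(-3)) + 2*(-2))**3 + 169)**2 = ((-3 + (5 + 3) - 4)**3 + 169)**2 = ((-3 + 8 - 4)**3 + 169)**2 = (1**3 + 169)**2 = (1 + 169)**2 = 170**2 = 28900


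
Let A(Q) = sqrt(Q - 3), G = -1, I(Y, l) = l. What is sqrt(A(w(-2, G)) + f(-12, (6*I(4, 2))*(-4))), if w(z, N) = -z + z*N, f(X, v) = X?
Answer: I*sqrt(11) ≈ 3.3166*I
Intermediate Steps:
w(z, N) = -z + N*z
A(Q) = sqrt(-3 + Q)
sqrt(A(w(-2, G)) + f(-12, (6*I(4, 2))*(-4))) = sqrt(sqrt(-3 - 2*(-1 - 1)) - 12) = sqrt(sqrt(-3 - 2*(-2)) - 12) = sqrt(sqrt(-3 + 4) - 12) = sqrt(sqrt(1) - 12) = sqrt(1 - 12) = sqrt(-11) = I*sqrt(11)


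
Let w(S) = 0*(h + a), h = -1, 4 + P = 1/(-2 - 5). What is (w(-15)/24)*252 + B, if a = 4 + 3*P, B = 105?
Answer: 105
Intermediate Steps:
P = -29/7 (P = -4 + 1/(-2 - 5) = -4 + 1/(-7) = -4 - ⅐ = -29/7 ≈ -4.1429)
a = -59/7 (a = 4 + 3*(-29/7) = 4 - 87/7 = -59/7 ≈ -8.4286)
w(S) = 0 (w(S) = 0*(-1 - 59/7) = 0*(-66/7) = 0)
(w(-15)/24)*252 + B = (0/24)*252 + 105 = (0*(1/24))*252 + 105 = 0*252 + 105 = 0 + 105 = 105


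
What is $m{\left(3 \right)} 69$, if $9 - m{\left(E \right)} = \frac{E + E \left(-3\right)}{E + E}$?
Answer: $690$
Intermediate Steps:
$m{\left(E \right)} = 10$ ($m{\left(E \right)} = 9 - \frac{E + E \left(-3\right)}{E + E} = 9 - \frac{E - 3 E}{2 E} = 9 - - 2 E \frac{1}{2 E} = 9 - -1 = 9 + 1 = 10$)
$m{\left(3 \right)} 69 = 10 \cdot 69 = 690$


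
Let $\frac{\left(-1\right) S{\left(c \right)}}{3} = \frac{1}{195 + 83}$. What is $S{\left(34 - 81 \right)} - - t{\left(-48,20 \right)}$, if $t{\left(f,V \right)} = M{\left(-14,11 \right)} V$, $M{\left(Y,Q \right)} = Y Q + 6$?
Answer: $- \frac{822883}{278} \approx -2960.0$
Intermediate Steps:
$M{\left(Y,Q \right)} = 6 + Q Y$ ($M{\left(Y,Q \right)} = Q Y + 6 = 6 + Q Y$)
$t{\left(f,V \right)} = - 148 V$ ($t{\left(f,V \right)} = \left(6 + 11 \left(-14\right)\right) V = \left(6 - 154\right) V = - 148 V$)
$S{\left(c \right)} = - \frac{3}{278}$ ($S{\left(c \right)} = - \frac{3}{195 + 83} = - \frac{3}{278}$)
$S{\left(34 - 81 \right)} - - t{\left(-48,20 \right)} = - \frac{3}{278} - - \left(-148\right) 20 = - \frac{3}{278} - \left(-1\right) \left(-2960\right) = - \frac{3}{278} - 2960 = - \frac{822883}{278}$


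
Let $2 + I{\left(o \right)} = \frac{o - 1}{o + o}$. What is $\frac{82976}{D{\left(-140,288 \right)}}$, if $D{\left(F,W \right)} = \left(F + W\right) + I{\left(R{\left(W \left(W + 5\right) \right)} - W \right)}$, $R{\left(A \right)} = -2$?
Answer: $\frac{48126080}{84971} \approx 566.38$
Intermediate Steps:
$I{\left(o \right)} = -2 + \frac{-1 + o}{2 o}$ ($I{\left(o \right)} = -2 + \frac{o - 1}{o + o} = -2 + \frac{-1 + o}{2 o}$)
$D{\left(F,W \right)} = F + W + \frac{5 + 3 W}{2 \left(-2 - W\right)}$ ($D{\left(F,W \right)} = \left(F + W\right) + \frac{-1 - 3 \left(-2 - W\right)}{2 \left(-2 - W\right)} = \left(F + W\right) + \frac{-1 + \left(6 + 3 W\right)}{2 \left(-2 - W\right)} = \left(F + W\right) + \frac{5 + 3 W}{2 \left(-2 - W\right)} = F + W + \frac{5 + 3 W}{2 \left(-2 - W\right)}$)
$\frac{82976}{D{\left(-140,288 \right)}} = \frac{82976}{\frac{1}{2} \frac{1}{2 + 288} \left(-5 - 864 + 2 \left(2 + 288\right) \left(-140 + 288\right)\right)} = \frac{82976}{\frac{1}{2} \cdot \frac{1}{290} \left(-5 - 864 + 2 \cdot 290 \cdot 148\right)} = \frac{82976}{\frac{1}{2} \cdot \frac{1}{290} \left(-5 - 864 + 85840\right)} = \frac{82976}{\frac{1}{2} \cdot \frac{1}{290} \cdot 84971} = \frac{82976}{\frac{84971}{580}} = 82976 \cdot \frac{580}{84971} = \frac{48126080}{84971}$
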